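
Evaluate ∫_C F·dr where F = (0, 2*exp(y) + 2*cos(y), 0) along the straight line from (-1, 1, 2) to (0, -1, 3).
-2*E - 4*sin(1) + 2*exp(-1)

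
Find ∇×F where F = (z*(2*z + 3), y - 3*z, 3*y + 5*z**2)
(6, 4*z + 3, 0)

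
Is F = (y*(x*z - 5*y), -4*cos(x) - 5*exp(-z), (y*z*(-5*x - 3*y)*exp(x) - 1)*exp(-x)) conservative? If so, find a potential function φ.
No, ∇×F = (-5*x*z - 6*y*z - 5*exp(-z), x*y + 5*y*z - exp(-x), -x*z + 10*y + 4*sin(x)) ≠ 0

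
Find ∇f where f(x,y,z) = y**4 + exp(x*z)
(z*exp(x*z), 4*y**3, x*exp(x*z))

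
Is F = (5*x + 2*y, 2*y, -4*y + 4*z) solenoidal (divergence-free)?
No, ∇·F = 11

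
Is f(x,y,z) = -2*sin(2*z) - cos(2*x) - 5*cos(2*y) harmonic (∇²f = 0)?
No, ∇²f = 8*sin(2*z) + 4*cos(2*x) + 20*cos(2*y)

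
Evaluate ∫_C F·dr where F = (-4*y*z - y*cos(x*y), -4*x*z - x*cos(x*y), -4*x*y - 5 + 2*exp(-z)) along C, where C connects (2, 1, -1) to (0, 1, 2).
-23 - 2*exp(-2) + sin(2) + 2*E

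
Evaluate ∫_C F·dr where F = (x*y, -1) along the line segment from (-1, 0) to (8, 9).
387/2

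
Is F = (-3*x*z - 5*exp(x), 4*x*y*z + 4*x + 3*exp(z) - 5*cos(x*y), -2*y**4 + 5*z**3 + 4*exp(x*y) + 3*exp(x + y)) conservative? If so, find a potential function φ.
No, ∇×F = (-4*x*y + 4*x*exp(x*y) - 8*y**3 - 3*exp(z) + 3*exp(x + y), -3*x - 4*y*exp(x*y) - 3*exp(x + y), 4*y*z + 5*y*sin(x*y) + 4) ≠ 0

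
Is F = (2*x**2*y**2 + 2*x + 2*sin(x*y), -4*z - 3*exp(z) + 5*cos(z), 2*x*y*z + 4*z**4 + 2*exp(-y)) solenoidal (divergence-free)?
No, ∇·F = 4*x*y**2 + 2*x*y + 2*y*cos(x*y) + 16*z**3 + 2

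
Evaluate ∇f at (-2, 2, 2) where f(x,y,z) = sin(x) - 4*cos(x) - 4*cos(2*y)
(-4*sin(2) + cos(2), 8*sin(4), 0)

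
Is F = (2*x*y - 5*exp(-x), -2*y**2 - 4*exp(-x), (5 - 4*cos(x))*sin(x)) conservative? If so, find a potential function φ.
No, ∇×F = (0, -5*cos(x) + 4*cos(2*x), -2*x + 4*exp(-x)) ≠ 0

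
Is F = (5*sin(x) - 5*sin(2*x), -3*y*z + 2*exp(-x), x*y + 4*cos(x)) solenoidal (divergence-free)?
No, ∇·F = -3*z + 5*cos(x) - 10*cos(2*x)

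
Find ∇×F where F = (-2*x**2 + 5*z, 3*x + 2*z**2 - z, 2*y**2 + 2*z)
(4*y - 4*z + 1, 5, 3)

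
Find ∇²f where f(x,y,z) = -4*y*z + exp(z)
exp(z)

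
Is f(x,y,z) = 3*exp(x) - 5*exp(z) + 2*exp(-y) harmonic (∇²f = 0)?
No, ∇²f = 3*exp(x) - 5*exp(z) + 2*exp(-y)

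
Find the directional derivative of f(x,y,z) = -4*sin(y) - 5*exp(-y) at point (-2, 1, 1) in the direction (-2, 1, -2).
-4*cos(1)/3 + 5*exp(-1)/3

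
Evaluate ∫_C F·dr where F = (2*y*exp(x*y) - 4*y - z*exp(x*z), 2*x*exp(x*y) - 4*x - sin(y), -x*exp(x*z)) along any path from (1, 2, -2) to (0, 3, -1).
-3*sinh(2) - cosh(2) + cos(3) - cos(2) + 9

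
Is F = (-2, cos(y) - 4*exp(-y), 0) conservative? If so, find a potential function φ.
Yes, F is conservative. φ = -2*x + sin(y) + 4*exp(-y)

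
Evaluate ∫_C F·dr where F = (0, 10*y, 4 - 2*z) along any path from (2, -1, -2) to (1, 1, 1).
15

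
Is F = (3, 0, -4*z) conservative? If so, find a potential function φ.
Yes, F is conservative. φ = 3*x - 2*z**2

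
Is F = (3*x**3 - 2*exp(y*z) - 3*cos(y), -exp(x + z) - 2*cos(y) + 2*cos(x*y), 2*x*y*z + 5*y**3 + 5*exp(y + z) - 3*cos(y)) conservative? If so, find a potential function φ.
No, ∇×F = (2*x*z + 15*y**2 + exp(x + z) + 5*exp(y + z) + 3*sin(y), 2*y*(-z - exp(y*z)), -2*y*sin(x*y) + 2*z*exp(y*z) - exp(x + z) - 3*sin(y)) ≠ 0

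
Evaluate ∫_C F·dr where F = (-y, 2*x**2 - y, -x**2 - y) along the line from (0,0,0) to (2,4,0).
-4/3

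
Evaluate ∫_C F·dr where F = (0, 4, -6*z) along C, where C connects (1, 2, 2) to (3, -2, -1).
-7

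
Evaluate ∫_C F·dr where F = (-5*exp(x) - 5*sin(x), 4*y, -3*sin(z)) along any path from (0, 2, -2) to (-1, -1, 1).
-6 - 5*exp(-1) - 3*cos(2) + 8*cos(1)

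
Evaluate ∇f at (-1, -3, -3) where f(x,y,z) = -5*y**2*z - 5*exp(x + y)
(-5*exp(-4), -90 - 5*exp(-4), -45)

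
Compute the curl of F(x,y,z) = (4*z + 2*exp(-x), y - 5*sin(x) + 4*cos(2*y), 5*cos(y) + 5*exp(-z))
(-5*sin(y), 4, -5*cos(x))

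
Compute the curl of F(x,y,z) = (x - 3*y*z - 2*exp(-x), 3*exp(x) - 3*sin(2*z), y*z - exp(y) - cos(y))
(z - exp(y) + sin(y) + 6*cos(2*z), -3*y, 3*z + 3*exp(x))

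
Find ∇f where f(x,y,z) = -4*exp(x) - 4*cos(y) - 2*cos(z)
(-4*exp(x), 4*sin(y), 2*sin(z))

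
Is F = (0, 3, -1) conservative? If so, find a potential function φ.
Yes, F is conservative. φ = 3*y - z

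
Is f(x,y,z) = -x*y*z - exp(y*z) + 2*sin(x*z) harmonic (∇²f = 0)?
No, ∇²f = -2*x**2*sin(x*z) - y**2*exp(y*z) - z**2*exp(y*z) - 2*z**2*sin(x*z)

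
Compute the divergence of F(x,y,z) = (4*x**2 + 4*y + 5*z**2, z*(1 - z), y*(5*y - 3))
8*x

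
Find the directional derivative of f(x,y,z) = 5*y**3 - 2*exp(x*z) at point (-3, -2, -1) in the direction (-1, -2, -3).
10*sqrt(14)*(-exp(3) - 6)/7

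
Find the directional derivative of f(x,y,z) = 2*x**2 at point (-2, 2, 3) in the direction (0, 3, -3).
0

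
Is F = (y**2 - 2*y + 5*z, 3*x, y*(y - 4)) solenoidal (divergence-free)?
Yes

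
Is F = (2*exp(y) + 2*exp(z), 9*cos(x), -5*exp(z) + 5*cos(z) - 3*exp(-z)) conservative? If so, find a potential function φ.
No, ∇×F = (0, 2*exp(z), -2*exp(y) - 9*sin(x)) ≠ 0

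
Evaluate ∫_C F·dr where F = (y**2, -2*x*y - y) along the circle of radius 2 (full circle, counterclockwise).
0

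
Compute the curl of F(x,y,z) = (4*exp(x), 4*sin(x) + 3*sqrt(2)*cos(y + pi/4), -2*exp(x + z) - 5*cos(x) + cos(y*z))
(-z*sin(y*z), 2*exp(x + z) - 5*sin(x), 4*cos(x))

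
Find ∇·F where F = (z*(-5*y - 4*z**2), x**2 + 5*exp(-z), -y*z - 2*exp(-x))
-y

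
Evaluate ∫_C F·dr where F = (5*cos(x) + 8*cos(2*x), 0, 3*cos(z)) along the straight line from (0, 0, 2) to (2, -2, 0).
4*sin(4) + 2*sin(2)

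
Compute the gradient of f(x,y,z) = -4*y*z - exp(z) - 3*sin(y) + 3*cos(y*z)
(0, -3*z*sin(y*z) - 4*z - 3*cos(y), -3*y*sin(y*z) - 4*y - exp(z))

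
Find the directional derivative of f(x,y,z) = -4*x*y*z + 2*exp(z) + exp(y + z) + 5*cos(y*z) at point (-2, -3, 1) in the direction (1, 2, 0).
2*sqrt(5)*(1 + 5*exp(2)*sin(3) + 14*exp(2))*exp(-2)/5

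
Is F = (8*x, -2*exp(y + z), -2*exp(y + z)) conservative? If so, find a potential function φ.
Yes, F is conservative. φ = 4*x**2 - 2*exp(y + z)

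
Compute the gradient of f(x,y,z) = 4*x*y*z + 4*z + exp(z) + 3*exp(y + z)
(4*y*z, 4*x*z + 3*exp(y + z), 4*x*y + exp(z) + 3*exp(y + z) + 4)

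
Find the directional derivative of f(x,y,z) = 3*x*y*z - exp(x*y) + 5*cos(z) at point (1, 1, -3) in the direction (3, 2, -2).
-sqrt(17)*(10*sin(3) + 5*E + 51)/17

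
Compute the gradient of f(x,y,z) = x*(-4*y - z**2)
(-4*y - z**2, -4*x, -2*x*z)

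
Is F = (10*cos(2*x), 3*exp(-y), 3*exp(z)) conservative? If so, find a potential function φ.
Yes, F is conservative. φ = 3*exp(z) + 5*sin(2*x) - 3*exp(-y)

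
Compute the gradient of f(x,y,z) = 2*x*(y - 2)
(2*y - 4, 2*x, 0)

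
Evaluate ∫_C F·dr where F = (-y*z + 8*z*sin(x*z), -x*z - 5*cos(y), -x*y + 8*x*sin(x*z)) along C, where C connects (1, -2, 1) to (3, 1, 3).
-11 - 5*sin(2) - 5*sin(1) + 8*cos(1) - 8*cos(9)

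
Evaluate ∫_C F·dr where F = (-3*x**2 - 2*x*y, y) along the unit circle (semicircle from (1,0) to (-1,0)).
2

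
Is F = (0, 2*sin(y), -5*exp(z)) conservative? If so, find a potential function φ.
Yes, F is conservative. φ = -5*exp(z) - 2*cos(y)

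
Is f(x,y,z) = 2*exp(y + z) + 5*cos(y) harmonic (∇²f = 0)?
No, ∇²f = 4*exp(y + z) - 5*cos(y)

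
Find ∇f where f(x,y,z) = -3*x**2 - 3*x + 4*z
(-6*x - 3, 0, 4)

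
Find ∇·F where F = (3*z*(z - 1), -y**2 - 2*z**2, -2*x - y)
-2*y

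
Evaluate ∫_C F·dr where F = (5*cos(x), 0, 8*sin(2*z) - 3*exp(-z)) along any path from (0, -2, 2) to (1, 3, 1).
4*cos(4) - 3*exp(-2) + 3*exp(-1) - 4*cos(2) + 5*sin(1)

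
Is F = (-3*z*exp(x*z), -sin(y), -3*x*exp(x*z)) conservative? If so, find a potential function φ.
Yes, F is conservative. φ = -3*exp(x*z) + cos(y)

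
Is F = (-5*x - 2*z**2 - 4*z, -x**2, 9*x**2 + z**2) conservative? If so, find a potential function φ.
No, ∇×F = (0, -18*x - 4*z - 4, -2*x) ≠ 0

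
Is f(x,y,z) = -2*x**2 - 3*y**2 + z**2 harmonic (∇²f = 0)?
No, ∇²f = -8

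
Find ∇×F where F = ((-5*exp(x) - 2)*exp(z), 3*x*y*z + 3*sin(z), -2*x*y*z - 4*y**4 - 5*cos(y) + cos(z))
(-3*x*y - 2*x*z - 16*y**3 + 5*sin(y) - 3*cos(z), 2*y*z - (5*exp(x) + 2)*exp(z), 3*y*z)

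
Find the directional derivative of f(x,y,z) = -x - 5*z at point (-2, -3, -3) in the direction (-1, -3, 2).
-9*sqrt(14)/14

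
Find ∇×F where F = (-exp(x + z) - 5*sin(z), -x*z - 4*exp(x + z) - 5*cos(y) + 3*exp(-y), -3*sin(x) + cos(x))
(x + 4*exp(x + z), -exp(x + z) + sin(x) + 3*cos(x) - 5*cos(z), -z - 4*exp(x + z))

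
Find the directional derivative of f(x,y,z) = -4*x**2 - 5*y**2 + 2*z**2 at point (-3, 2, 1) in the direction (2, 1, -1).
4*sqrt(6)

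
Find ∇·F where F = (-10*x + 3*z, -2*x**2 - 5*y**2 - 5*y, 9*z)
-10*y - 6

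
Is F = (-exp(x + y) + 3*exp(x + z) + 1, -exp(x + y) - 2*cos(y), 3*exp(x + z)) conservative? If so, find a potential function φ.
Yes, F is conservative. φ = x - exp(x + y) + 3*exp(x + z) - 2*sin(y)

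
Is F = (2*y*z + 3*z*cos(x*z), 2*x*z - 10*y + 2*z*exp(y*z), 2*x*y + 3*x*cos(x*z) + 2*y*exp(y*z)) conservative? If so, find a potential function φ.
Yes, F is conservative. φ = 2*x*y*z - 5*y**2 + 2*exp(y*z) + 3*sin(x*z)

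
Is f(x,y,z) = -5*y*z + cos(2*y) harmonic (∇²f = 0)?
No, ∇²f = -4*cos(2*y)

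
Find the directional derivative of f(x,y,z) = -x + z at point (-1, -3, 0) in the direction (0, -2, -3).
-3*sqrt(13)/13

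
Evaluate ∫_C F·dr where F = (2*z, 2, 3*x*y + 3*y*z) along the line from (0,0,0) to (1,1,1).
5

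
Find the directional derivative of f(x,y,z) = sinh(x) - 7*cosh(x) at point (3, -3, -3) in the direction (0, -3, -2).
0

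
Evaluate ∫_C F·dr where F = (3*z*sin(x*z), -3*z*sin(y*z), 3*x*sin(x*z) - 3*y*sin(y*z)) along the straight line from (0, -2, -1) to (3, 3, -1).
3 - 3*cos(2)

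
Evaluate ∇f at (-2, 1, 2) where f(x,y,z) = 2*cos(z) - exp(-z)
(0, 0, -2*sin(2) + exp(-2))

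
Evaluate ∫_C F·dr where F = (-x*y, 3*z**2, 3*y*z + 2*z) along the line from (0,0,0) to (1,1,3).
80/3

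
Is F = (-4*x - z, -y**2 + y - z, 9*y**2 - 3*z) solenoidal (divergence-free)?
No, ∇·F = -2*y - 6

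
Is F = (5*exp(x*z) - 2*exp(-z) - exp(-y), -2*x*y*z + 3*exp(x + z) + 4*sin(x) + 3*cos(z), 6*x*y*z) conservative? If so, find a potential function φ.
No, ∇×F = (2*x*y + 6*x*z - 3*exp(x + z) + 3*sin(z), 5*x*exp(x*z) - 6*y*z + 2*exp(-z), -2*y*z + 3*exp(x + z) + 4*cos(x) - exp(-y)) ≠ 0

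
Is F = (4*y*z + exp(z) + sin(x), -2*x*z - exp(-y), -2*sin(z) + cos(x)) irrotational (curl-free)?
No, ∇×F = (2*x, 4*y + exp(z) + sin(x), -6*z)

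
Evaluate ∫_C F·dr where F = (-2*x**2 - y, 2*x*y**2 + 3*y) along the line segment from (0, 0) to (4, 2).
-74/3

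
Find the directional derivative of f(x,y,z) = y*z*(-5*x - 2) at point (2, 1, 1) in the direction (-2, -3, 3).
5*sqrt(22)/11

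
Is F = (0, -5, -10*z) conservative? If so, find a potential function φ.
Yes, F is conservative. φ = -5*y - 5*z**2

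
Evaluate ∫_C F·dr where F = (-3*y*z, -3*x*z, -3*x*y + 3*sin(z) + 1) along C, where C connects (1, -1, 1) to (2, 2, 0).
-7 + 3*cos(1)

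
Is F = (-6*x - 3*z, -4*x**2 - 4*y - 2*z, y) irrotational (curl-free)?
No, ∇×F = (3, -3, -8*x)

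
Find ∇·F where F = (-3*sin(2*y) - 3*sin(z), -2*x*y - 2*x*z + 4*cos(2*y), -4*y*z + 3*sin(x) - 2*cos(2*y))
-2*x - 4*y - 8*sin(2*y)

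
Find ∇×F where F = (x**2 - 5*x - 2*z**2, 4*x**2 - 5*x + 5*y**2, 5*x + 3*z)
(0, -4*z - 5, 8*x - 5)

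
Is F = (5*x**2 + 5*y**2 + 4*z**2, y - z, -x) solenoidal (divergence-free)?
No, ∇·F = 10*x + 1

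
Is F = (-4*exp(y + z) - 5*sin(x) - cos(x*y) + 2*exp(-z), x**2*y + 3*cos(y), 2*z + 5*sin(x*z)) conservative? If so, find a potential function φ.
No, ∇×F = (0, -5*z*cos(x*z) - 4*exp(y + z) - 2*exp(-z), 2*x*y - x*sin(x*y) + 4*exp(y + z)) ≠ 0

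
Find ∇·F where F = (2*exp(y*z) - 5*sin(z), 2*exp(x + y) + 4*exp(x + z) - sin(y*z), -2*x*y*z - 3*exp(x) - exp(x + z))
-2*x*y - z*cos(y*z) + 2*exp(x + y) - exp(x + z)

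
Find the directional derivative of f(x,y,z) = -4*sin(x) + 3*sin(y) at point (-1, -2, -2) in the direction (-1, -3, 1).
sqrt(11)*(4*cos(1) - 9*cos(2))/11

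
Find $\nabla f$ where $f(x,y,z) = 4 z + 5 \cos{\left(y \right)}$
(0, -5*sin(y), 4)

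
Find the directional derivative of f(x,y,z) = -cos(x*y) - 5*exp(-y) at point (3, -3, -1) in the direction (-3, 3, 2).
3*sqrt(22)*(-6*sin(9) + 5*exp(3))/22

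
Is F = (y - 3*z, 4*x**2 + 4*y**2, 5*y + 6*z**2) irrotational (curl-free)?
No, ∇×F = (5, -3, 8*x - 1)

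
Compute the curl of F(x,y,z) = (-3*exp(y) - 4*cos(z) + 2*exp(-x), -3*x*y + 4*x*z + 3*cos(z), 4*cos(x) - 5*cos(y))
(-4*x + 5*sin(y) + 3*sin(z), 4*sin(x) + 4*sin(z), -3*y + 4*z + 3*exp(y))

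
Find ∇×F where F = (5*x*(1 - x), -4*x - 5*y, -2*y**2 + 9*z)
(-4*y, 0, -4)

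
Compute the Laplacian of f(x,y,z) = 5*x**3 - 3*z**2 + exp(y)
30*x + exp(y) - 6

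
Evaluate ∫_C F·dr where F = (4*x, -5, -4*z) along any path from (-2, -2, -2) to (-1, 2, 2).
-26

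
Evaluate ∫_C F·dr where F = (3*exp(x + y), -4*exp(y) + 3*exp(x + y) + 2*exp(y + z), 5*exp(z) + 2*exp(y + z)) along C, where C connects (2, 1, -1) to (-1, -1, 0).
-3*exp(3) - 7*exp(-1) + 3*exp(-2) + 3 + 4*E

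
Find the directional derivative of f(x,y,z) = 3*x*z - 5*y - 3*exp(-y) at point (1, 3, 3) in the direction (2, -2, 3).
sqrt(17)*(-6 + 37*exp(3))*exp(-3)/17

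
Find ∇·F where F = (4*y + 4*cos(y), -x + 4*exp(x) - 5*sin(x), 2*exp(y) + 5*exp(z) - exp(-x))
5*exp(z)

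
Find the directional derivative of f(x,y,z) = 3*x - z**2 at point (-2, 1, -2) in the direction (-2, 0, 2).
sqrt(2)/2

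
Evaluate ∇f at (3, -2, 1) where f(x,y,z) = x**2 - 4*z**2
(6, 0, -8)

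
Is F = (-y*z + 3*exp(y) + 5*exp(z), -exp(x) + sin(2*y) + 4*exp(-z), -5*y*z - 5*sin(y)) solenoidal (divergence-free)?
No, ∇·F = -5*y + 2*cos(2*y)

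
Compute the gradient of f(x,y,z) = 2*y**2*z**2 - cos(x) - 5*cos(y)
(sin(x), 4*y*z**2 + 5*sin(y), 4*y**2*z)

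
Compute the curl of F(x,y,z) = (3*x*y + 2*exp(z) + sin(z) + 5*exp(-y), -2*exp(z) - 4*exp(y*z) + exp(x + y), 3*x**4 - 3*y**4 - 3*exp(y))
(-12*y**3 + 4*y*exp(y*z) - 3*exp(y) + 2*exp(z), -12*x**3 + 2*exp(z) + cos(z), -3*x + exp(x + y) + 5*exp(-y))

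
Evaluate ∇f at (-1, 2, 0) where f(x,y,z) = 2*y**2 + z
(0, 8, 1)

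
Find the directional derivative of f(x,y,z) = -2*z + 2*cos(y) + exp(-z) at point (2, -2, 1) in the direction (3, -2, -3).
sqrt(22)*(-4*E*sin(2) + 3 + 6*E)*exp(-1)/22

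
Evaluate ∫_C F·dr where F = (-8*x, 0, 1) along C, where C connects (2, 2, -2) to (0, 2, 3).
21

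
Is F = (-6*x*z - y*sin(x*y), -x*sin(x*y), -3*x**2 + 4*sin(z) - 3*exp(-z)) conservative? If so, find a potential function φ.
Yes, F is conservative. φ = -3*x**2*z - 4*cos(z) + cos(x*y) + 3*exp(-z)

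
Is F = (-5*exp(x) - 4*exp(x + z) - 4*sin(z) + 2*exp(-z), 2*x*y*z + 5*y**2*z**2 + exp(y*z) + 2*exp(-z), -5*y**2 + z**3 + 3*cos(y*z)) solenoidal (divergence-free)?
No, ∇·F = 2*x*z + 10*y*z**2 - 3*y*sin(y*z) + 3*z**2 + z*exp(y*z) - 5*exp(x) - 4*exp(x + z)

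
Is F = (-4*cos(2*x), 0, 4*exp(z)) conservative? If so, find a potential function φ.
Yes, F is conservative. φ = 4*exp(z) - 2*sin(2*x)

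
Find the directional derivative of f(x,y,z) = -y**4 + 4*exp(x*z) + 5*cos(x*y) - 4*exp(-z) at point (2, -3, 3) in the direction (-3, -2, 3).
sqrt(22)*(-12*exp(9) - 216*exp(3) + 25*exp(3)*sin(6) + 12)*exp(-3)/22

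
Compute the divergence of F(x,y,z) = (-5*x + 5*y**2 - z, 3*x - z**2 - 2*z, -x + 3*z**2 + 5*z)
6*z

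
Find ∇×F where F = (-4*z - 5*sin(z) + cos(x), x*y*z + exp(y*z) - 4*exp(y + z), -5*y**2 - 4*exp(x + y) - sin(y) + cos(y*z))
(-x*y - y*exp(y*z) - 10*y - z*sin(y*z) - 4*exp(x + y) + 4*exp(y + z) - cos(y), 4*exp(x + y) - 5*cos(z) - 4, y*z)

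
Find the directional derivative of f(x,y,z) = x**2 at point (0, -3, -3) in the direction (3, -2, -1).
0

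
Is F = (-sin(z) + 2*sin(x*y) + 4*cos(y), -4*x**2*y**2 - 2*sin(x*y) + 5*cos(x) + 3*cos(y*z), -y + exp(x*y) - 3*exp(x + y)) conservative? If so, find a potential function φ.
No, ∇×F = (x*exp(x*y) + 3*y*sin(y*z) - 3*exp(x + y) - 1, -y*exp(x*y) + 3*exp(x + y) - cos(z), -8*x*y**2 - 2*x*cos(x*y) - 2*y*cos(x*y) - 5*sin(x) + 4*sin(y)) ≠ 0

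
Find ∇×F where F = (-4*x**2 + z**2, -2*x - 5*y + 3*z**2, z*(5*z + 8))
(-6*z, 2*z, -2)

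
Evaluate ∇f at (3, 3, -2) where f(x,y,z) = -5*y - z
(0, -5, -1)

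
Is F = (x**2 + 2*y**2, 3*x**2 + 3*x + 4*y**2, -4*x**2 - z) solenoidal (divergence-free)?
No, ∇·F = 2*x + 8*y - 1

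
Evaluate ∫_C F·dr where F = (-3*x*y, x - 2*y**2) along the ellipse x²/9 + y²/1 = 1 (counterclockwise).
3*pi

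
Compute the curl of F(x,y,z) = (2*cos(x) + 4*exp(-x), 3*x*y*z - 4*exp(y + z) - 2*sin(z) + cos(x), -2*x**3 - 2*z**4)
(-3*x*y + 4*exp(y + z) + 2*cos(z), 6*x**2, 3*y*z - sin(x))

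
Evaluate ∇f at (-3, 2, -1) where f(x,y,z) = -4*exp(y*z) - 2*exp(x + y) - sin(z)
(-2*exp(-1), 2*(2 - E)*exp(-2), -8*exp(-2) - cos(1))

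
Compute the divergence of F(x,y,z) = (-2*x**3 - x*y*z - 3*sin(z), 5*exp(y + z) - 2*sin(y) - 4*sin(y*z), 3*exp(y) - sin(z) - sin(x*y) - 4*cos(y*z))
-6*x**2 - y*z + 4*y*sin(y*z) - 4*z*cos(y*z) + 5*exp(y + z) - 2*cos(y) - cos(z)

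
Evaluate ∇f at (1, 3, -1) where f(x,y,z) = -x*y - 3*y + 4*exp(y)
(-3, -4 + 4*exp(3), 0)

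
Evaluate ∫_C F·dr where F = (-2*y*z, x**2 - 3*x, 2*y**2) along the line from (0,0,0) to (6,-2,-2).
-82/3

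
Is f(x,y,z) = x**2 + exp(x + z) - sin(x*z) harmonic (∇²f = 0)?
No, ∇²f = x**2*sin(x*z) + z**2*sin(x*z) + 2*exp(x + z) + 2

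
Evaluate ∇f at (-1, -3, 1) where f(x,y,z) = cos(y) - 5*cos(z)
(0, sin(3), 5*sin(1))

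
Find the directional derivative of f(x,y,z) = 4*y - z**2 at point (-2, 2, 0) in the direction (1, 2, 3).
4*sqrt(14)/7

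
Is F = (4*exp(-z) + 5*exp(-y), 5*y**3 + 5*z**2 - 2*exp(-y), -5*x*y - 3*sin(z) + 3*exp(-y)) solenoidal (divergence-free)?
No, ∇·F = 15*y**2 - 3*cos(z) + 2*exp(-y)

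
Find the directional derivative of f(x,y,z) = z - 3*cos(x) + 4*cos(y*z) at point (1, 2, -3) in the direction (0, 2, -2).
-sqrt(2)*(20*sin(6) + 1)/2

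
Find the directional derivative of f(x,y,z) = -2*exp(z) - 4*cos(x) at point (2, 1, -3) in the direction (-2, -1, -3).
sqrt(14)*(-4*exp(3)*sin(2) + 3)*exp(-3)/7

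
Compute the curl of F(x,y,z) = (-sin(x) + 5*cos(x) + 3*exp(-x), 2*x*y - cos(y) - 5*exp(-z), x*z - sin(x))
(-5*exp(-z), -z + cos(x), 2*y)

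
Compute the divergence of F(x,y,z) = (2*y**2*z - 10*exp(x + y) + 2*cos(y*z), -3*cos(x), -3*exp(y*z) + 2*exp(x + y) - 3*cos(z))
-3*y*exp(y*z) - 10*exp(x + y) + 3*sin(z)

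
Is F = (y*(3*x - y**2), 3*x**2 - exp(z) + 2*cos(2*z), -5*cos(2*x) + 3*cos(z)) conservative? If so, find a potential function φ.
No, ∇×F = (exp(z) + 4*sin(2*z), -10*sin(2*x), 3*x + 3*y**2) ≠ 0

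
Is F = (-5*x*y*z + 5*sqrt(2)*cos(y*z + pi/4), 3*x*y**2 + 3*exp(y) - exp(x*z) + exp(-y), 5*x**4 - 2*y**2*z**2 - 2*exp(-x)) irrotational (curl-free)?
No, ∇×F = (x*exp(x*z) - 4*y*z**2, -20*x**3 - 5*x*y - 5*sqrt(2)*y*sin(y*z + pi/4) - 2*exp(-x), 5*x*z + 3*y**2 - z*exp(x*z) + 5*sqrt(2)*z*sin(y*z + pi/4))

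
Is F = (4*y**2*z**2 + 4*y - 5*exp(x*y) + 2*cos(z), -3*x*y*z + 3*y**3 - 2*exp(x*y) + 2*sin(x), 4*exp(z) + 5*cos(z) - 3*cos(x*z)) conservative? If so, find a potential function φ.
No, ∇×F = (3*x*y, 8*y**2*z - 3*z*sin(x*z) - 2*sin(z), 5*x*exp(x*y) - 8*y*z**2 - 3*y*z - 2*y*exp(x*y) + 2*cos(x) - 4) ≠ 0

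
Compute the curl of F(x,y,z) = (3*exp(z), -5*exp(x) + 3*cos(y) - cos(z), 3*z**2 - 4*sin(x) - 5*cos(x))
(-sin(z), 3*exp(z) - 5*sin(x) + 4*cos(x), -5*exp(x))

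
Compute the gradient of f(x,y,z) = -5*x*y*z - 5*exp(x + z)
(-5*y*z - 5*exp(x + z), -5*x*z, -5*x*y - 5*exp(x + z))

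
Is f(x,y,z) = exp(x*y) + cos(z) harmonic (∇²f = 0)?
No, ∇²f = x**2*exp(x*y) + y**2*exp(x*y) - cos(z)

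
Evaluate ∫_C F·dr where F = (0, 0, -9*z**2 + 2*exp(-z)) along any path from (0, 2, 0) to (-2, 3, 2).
-22 - 2*exp(-2)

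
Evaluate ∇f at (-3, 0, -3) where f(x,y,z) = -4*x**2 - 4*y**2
(24, 0, 0)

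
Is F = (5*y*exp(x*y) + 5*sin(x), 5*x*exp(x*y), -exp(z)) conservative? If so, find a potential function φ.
Yes, F is conservative. φ = -exp(z) + 5*exp(x*y) - 5*cos(x)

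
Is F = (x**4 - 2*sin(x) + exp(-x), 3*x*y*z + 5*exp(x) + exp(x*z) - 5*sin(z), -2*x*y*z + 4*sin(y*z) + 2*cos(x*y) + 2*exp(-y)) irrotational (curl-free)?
No, ∇×F = (-3*x*y - 2*x*z - x*exp(x*z) - 2*x*sin(x*y) + 4*z*cos(y*z) + 5*cos(z) - 2*exp(-y), 2*y*(z + sin(x*y)), 3*y*z + z*exp(x*z) + 5*exp(x))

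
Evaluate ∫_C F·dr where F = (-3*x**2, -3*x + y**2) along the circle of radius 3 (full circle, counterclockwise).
-27*pi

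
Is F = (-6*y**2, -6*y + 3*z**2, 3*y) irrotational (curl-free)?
No, ∇×F = (3 - 6*z, 0, 12*y)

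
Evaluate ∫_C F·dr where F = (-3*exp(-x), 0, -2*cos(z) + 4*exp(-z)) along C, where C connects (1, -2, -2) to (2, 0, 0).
-4 - 2*sin(2) - 3*exp(-1) + 3*exp(-2) + 4*exp(2)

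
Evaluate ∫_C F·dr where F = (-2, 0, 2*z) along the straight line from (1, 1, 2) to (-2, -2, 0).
2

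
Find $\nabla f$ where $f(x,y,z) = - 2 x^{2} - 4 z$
(-4*x, 0, -4)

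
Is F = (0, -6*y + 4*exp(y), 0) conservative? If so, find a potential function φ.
Yes, F is conservative. φ = -3*y**2 + 4*exp(y)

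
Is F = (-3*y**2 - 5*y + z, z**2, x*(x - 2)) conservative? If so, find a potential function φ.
No, ∇×F = (-2*z, 3 - 2*x, 6*y + 5) ≠ 0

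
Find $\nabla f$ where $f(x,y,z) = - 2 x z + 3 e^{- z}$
(-2*z, 0, -2*x - 3*exp(-z))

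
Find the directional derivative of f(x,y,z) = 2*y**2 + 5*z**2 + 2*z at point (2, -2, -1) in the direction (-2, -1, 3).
-8*sqrt(14)/7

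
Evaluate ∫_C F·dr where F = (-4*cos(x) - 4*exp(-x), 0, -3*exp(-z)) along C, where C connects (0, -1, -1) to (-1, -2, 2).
-4 + 3*exp(-2) + E + 4*sin(1)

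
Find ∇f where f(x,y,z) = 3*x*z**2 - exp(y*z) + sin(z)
(3*z**2, -z*exp(y*z), 6*x*z - y*exp(y*z) + cos(z))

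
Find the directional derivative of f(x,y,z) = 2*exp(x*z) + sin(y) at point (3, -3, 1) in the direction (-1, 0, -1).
-4*sqrt(2)*exp(3)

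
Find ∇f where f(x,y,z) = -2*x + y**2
(-2, 2*y, 0)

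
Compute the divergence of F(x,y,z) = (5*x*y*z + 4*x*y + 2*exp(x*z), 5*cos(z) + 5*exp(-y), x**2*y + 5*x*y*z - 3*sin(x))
5*x*y + 5*y*z + 4*y + 2*z*exp(x*z) - 5*exp(-y)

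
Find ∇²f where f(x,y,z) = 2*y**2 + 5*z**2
14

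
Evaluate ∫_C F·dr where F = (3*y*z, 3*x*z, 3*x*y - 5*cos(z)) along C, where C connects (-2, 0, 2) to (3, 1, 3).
-5*sin(3) + 5*sin(2) + 27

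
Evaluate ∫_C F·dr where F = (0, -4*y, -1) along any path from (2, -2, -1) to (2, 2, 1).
-2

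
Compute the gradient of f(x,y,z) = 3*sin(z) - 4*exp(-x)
(4*exp(-x), 0, 3*cos(z))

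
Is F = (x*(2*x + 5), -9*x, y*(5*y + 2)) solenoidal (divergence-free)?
No, ∇·F = 4*x + 5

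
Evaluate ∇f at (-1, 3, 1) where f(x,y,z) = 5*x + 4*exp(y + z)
(5, 4*exp(4), 4*exp(4))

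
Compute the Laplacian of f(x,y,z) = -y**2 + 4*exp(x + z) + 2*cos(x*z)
-2*x**2*cos(x*z) - 2*z**2*cos(x*z) + 8*exp(x + z) - 2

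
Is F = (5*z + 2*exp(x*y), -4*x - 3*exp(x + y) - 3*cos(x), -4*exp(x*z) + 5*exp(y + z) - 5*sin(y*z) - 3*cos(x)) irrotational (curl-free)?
No, ∇×F = (-5*z*cos(y*z) + 5*exp(y + z), 4*z*exp(x*z) - 3*sin(x) + 5, -2*x*exp(x*y) - 3*exp(x + y) + 3*sin(x) - 4)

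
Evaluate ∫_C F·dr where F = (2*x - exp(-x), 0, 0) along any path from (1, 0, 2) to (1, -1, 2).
0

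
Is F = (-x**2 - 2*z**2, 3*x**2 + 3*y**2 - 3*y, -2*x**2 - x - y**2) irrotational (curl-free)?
No, ∇×F = (-2*y, 4*x - 4*z + 1, 6*x)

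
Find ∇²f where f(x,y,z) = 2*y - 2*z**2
-4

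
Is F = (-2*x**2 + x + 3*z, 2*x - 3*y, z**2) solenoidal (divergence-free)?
No, ∇·F = -4*x + 2*z - 2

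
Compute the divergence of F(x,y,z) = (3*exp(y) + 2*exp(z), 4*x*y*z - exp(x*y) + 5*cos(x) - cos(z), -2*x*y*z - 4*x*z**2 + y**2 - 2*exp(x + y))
x*(-2*y - 4*z - exp(x*y))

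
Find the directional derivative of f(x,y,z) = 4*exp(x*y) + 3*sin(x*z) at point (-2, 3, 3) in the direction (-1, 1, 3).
-sqrt(11)*(20 + 27*exp(6)*cos(6))*exp(-6)/11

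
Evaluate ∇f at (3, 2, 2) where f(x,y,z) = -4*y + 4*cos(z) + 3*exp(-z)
(0, -4, -4*sin(2) - 3*exp(-2))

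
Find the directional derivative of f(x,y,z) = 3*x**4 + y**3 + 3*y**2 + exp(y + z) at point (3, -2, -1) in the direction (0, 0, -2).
-exp(-3)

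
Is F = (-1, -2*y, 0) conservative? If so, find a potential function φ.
Yes, F is conservative. φ = -x - y**2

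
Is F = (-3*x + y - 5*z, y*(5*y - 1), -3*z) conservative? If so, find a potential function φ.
No, ∇×F = (0, -5, -1) ≠ 0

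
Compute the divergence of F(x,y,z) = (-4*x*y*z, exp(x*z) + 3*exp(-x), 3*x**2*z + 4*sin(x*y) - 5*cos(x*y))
3*x**2 - 4*y*z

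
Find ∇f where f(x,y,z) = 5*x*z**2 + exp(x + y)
(5*z**2 + exp(x + y), exp(x + y), 10*x*z)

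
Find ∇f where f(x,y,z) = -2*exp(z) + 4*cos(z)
(0, 0, -2*exp(z) - 4*sin(z))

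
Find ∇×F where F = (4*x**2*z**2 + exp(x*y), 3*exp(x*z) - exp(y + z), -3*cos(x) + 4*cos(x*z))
(-3*x*exp(x*z) + exp(y + z), 8*x**2*z + 4*z*sin(x*z) - 3*sin(x), -x*exp(x*y) + 3*z*exp(x*z))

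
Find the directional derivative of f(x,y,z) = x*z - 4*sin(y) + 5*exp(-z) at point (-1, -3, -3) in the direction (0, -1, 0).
4*cos(3)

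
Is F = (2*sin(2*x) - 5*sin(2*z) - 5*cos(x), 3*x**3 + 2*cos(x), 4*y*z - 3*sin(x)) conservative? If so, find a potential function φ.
No, ∇×F = (4*z, 3*cos(x) - 10*cos(2*z), 9*x**2 - 2*sin(x)) ≠ 0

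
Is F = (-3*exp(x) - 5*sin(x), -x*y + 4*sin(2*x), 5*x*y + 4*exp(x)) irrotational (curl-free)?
No, ∇×F = (5*x, -5*y - 4*exp(x), -y + 8*cos(2*x))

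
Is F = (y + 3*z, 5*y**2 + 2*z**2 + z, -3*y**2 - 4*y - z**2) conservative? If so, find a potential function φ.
No, ∇×F = (-6*y - 4*z - 5, 3, -1) ≠ 0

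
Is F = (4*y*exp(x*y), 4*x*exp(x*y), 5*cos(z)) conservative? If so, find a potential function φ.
Yes, F is conservative. φ = 4*exp(x*y) + 5*sin(z)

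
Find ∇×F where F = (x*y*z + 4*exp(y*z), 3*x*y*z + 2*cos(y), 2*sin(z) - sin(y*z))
(-3*x*y - z*cos(y*z), y*(x + 4*exp(y*z)), z*(-x + 3*y - 4*exp(y*z)))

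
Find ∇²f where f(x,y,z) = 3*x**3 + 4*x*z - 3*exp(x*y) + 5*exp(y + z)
-3*x**2*exp(x*y) + 18*x - 3*y**2*exp(x*y) + 10*exp(y + z)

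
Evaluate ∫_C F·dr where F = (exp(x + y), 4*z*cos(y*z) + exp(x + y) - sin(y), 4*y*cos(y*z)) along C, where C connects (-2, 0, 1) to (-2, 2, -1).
-4*sin(2) + cos(2) - exp(-2)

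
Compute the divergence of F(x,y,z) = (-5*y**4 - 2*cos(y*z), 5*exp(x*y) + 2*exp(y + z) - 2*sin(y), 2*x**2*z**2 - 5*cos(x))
4*x**2*z + 5*x*exp(x*y) + 2*exp(y + z) - 2*cos(y)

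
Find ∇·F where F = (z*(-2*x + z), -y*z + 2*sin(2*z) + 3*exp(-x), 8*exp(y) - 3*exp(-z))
-3*z + 3*exp(-z)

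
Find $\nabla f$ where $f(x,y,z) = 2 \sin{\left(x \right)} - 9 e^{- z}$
(2*cos(x), 0, 9*exp(-z))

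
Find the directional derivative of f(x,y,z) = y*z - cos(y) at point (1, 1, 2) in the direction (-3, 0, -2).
-2*sqrt(13)/13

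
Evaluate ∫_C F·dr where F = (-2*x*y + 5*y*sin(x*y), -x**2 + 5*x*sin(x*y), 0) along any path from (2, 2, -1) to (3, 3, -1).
-19 + 5*cos(4) - 5*cos(9)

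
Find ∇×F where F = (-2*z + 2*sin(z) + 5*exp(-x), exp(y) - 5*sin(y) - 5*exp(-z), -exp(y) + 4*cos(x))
(-exp(y) - 5*exp(-z), 4*sin(x) + 2*cos(z) - 2, 0)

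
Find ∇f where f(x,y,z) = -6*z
(0, 0, -6)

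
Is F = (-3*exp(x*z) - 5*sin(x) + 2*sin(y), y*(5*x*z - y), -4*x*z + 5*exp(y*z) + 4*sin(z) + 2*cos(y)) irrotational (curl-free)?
No, ∇×F = (-5*x*y + 5*z*exp(y*z) - 2*sin(y), -3*x*exp(x*z) + 4*z, 5*y*z - 2*cos(y))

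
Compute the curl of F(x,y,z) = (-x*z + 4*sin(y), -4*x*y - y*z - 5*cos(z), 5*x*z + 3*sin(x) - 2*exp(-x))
(y - 5*sin(z), -x - 5*z - 3*cos(x) - 2*exp(-x), -4*y - 4*cos(y))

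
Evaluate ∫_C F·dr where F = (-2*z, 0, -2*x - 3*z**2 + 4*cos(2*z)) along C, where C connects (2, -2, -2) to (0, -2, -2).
-8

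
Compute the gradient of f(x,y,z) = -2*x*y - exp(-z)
(-2*y, -2*x, exp(-z))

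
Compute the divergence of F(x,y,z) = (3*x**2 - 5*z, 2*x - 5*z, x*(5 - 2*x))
6*x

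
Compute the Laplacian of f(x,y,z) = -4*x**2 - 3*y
-8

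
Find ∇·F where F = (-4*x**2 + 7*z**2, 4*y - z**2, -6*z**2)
-8*x - 12*z + 4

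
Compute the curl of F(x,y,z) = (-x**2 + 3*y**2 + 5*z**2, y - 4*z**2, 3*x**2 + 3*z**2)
(8*z, -6*x + 10*z, -6*y)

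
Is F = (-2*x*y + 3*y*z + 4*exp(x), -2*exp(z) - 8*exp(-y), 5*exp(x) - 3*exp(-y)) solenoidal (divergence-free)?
No, ∇·F = -2*y + 4*exp(x) + 8*exp(-y)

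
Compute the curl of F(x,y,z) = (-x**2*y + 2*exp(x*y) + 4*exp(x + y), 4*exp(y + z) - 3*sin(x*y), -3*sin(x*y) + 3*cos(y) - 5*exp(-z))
(-3*x*cos(x*y) - 4*exp(y + z) - 3*sin(y), 3*y*cos(x*y), x**2 - 2*x*exp(x*y) - 3*y*cos(x*y) - 4*exp(x + y))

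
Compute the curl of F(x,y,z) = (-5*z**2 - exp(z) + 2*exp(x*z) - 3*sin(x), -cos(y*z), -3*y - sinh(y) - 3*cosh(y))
(-y*sin(y*z) - 3*sinh(y) - cosh(y) - 3, 2*x*exp(x*z) - 10*z - exp(z), 0)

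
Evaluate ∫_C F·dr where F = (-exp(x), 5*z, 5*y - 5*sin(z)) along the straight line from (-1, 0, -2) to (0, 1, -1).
-6 + exp(-1) - 5*cos(2) + 5*cos(1)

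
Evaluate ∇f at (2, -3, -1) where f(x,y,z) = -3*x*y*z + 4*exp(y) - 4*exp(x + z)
(-4*E - 9, 4*exp(-3) + 6, 18 - 4*E)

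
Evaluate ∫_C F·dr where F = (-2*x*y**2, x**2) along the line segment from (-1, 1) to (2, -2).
-21/2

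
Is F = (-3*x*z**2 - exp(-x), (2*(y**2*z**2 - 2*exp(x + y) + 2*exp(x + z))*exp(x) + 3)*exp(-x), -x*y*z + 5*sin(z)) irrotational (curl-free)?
No, ∇×F = (-x*z - 4*y**2*z - 4*exp(x + z), z*(-6*x + y), (4*(-exp(x + y) + exp(x + z))*exp(x) - 3)*exp(-x))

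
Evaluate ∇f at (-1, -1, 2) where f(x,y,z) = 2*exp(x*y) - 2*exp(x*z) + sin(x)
(-2*E - 4*exp(-2) + cos(1), -2*E, 2*exp(-2))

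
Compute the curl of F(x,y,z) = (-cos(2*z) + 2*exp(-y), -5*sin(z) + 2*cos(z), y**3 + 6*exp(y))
(3*y**2 + 6*exp(y) + 2*sin(z) + 5*cos(z), 2*sin(2*z), 2*exp(-y))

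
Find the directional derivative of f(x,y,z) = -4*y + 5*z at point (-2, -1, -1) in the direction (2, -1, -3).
-11*sqrt(14)/14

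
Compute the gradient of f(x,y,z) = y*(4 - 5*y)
(0, 4 - 10*y, 0)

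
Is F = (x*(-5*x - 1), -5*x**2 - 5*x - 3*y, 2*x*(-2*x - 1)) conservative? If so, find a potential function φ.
No, ∇×F = (0, 8*x + 2, -10*x - 5) ≠ 0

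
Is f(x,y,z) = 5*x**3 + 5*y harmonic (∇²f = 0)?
No, ∇²f = 30*x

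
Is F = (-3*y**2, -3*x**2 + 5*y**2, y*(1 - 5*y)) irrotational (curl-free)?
No, ∇×F = (1 - 10*y, 0, -6*x + 6*y)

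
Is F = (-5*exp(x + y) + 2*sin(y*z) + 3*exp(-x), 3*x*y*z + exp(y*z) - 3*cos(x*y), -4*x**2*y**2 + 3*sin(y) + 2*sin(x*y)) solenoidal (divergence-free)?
No, ∇·F = 3*x*z + 3*x*sin(x*y) + z*exp(y*z) - 5*exp(x + y) - 3*exp(-x)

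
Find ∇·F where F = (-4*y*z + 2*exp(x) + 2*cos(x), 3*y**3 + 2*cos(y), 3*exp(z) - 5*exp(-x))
9*y**2 + 2*exp(x) + 3*exp(z) - 2*sin(x) - 2*sin(y)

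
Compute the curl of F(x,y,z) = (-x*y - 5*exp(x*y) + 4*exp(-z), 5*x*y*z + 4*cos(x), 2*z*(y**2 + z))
(y*(-5*x + 4*z), -4*exp(-z), 5*x*exp(x*y) + x + 5*y*z - 4*sin(x))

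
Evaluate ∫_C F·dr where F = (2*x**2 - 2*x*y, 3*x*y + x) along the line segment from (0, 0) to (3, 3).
63/2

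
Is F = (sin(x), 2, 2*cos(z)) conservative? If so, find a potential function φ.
Yes, F is conservative. φ = 2*y + 2*sin(z) - cos(x)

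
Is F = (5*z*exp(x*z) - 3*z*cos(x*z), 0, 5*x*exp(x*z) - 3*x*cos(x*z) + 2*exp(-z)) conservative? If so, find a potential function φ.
Yes, F is conservative. φ = 5*exp(x*z) - 3*sin(x*z) - 2*exp(-z)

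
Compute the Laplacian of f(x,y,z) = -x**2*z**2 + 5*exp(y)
-2*x**2 - 2*z**2 + 5*exp(y)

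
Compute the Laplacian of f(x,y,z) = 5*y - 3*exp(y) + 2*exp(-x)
-3*exp(y) + 2*exp(-x)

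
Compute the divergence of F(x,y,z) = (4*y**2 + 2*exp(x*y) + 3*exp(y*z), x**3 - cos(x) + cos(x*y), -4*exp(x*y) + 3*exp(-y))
-x*sin(x*y) + 2*y*exp(x*y)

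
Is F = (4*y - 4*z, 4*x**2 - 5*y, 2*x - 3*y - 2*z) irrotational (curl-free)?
No, ∇×F = (-3, -6, 8*x - 4)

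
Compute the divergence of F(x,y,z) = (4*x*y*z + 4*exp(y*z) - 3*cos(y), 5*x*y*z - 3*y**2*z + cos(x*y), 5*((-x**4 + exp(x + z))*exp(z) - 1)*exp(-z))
5*x*z - x*sin(x*y) - 2*y*z + 5*exp(x + z) + 5*exp(-z)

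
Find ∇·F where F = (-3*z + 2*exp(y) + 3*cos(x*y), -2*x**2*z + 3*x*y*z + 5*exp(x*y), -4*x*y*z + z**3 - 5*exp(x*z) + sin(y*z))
-4*x*y + 3*x*z + 5*x*exp(x*y) - 5*x*exp(x*z) - 3*y*sin(x*y) + y*cos(y*z) + 3*z**2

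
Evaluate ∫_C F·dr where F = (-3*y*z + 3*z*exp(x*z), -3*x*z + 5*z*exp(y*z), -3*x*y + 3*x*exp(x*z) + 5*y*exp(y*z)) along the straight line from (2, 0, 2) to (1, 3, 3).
-3*exp(4) - 32 + 3*exp(3) + 5*exp(9)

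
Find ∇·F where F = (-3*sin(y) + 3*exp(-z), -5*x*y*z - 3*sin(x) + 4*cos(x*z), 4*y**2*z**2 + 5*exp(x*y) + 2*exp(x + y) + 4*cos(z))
-5*x*z + 8*y**2*z - 4*sin(z)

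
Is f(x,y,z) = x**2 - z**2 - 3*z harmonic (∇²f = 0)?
Yes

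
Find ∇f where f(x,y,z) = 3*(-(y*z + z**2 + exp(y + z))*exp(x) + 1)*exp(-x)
(-3*exp(-x), -3*z - 3*exp(y + z), -3*y - 6*z - 3*exp(y + z))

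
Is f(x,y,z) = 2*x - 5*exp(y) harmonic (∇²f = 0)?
No, ∇²f = -5*exp(y)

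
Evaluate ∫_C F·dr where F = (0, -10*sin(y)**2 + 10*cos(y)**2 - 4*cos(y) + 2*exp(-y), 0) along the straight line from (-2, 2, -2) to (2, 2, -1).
0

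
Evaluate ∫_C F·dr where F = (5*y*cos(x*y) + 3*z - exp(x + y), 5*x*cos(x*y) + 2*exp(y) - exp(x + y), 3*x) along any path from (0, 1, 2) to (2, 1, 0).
-exp(3) + E + 5*sin(2)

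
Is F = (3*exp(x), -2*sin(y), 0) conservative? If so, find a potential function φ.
Yes, F is conservative. φ = 3*exp(x) + 2*cos(y)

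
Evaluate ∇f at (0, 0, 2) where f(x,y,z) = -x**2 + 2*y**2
(0, 0, 0)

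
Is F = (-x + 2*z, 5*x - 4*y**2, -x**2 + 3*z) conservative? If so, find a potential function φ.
No, ∇×F = (0, 2*x + 2, 5) ≠ 0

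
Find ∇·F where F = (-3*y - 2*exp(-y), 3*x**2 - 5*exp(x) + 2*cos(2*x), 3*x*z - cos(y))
3*x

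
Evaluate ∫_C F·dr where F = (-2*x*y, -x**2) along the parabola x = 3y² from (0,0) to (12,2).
-288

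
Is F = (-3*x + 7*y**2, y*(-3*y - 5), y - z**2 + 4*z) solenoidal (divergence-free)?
No, ∇·F = -6*y - 2*z - 4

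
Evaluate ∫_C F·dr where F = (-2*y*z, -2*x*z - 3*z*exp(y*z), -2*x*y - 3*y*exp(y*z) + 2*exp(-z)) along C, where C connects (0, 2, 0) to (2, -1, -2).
-5*exp(2) - 3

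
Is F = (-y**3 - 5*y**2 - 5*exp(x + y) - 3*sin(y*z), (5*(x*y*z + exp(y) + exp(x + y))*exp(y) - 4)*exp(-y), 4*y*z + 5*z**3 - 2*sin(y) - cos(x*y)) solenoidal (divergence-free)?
No, ∇·F = 5*x*z + 4*y + 15*z**2 + sinh(y) + 9*cosh(y)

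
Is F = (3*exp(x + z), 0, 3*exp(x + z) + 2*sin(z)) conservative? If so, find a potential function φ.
Yes, F is conservative. φ = 3*exp(x + z) - 2*cos(z)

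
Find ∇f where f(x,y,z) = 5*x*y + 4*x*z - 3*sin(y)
(5*y + 4*z, 5*x - 3*cos(y), 4*x)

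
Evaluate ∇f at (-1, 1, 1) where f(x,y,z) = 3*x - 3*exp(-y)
(3, 3*exp(-1), 0)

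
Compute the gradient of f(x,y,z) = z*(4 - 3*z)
(0, 0, 4 - 6*z)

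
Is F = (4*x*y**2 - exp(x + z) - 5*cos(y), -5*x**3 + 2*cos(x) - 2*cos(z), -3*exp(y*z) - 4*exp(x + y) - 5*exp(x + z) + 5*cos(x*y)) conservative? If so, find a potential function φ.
No, ∇×F = (-5*x*sin(x*y) - 3*z*exp(y*z) - 4*exp(x + y) - 2*sin(z), 5*y*sin(x*y) + 4*exp(x + y) + 4*exp(x + z), -15*x**2 - 8*x*y - 2*sin(x) - 5*sin(y)) ≠ 0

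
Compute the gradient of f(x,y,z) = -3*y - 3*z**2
(0, -3, -6*z)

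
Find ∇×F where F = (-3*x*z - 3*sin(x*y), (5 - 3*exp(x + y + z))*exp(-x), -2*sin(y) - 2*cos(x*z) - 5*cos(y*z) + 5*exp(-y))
(5*z*sin(y*z) + 3*exp(y + z) - 2*cos(y) - 5*exp(-y), -3*x - 2*z*sin(x*z), 3*x*cos(x*y) - 5*exp(-x))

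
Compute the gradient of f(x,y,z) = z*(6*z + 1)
(0, 0, 12*z + 1)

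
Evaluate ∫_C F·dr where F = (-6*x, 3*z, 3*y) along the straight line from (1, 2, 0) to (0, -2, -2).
15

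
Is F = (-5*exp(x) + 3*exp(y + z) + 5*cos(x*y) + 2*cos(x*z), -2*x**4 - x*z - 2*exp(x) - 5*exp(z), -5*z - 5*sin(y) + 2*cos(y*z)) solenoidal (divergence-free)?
No, ∇·F = -5*y*sin(x*y) - 2*y*sin(y*z) - 2*z*sin(x*z) - 5*exp(x) - 5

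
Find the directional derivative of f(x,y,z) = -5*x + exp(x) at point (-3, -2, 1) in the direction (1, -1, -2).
sqrt(6)*(1 - 5*exp(3))*exp(-3)/6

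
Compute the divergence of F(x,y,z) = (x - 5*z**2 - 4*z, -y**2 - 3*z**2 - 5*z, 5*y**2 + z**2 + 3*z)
-2*y + 2*z + 4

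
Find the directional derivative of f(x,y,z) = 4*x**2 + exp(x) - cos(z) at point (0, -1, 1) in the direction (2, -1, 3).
sqrt(14)*(2 + 3*sin(1))/14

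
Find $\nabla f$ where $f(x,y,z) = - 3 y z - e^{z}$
(0, -3*z, -3*y - exp(z))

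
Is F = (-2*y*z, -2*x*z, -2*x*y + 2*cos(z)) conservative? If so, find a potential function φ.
Yes, F is conservative. φ = -2*x*y*z + 2*sin(z)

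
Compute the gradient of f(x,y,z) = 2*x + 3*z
(2, 0, 3)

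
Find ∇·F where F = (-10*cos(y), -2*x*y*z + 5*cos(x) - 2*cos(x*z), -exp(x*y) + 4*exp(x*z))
2*x*(-z + 2*exp(x*z))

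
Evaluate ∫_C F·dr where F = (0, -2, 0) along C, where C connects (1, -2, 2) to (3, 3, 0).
-10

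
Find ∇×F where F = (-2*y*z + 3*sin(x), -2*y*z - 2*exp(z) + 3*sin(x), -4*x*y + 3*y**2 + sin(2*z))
(-4*x + 8*y + 2*exp(z), 2*y, 2*z + 3*cos(x))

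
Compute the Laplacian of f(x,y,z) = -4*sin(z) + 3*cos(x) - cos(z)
4*sin(z) - 3*cos(x) + cos(z)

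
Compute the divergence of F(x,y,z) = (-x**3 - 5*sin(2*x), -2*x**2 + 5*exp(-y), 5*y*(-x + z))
-3*x**2 + 5*y - 10*cos(2*x) - 5*exp(-y)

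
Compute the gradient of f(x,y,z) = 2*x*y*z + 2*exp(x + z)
(2*y*z + 2*exp(x + z), 2*x*z, 2*x*y + 2*exp(x + z))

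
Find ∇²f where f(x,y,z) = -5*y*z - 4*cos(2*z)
16*cos(2*z)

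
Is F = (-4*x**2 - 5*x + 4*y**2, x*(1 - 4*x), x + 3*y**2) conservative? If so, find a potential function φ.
No, ∇×F = (6*y, -1, -8*x - 8*y + 1) ≠ 0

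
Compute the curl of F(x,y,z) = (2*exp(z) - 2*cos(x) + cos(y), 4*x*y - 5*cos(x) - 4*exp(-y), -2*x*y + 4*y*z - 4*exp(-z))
(-2*x + 4*z, 2*y + 2*exp(z), 4*y + 5*sin(x) + sin(y))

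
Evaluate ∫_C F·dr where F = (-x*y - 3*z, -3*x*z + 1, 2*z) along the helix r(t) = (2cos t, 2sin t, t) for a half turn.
2*pi*(3 - pi)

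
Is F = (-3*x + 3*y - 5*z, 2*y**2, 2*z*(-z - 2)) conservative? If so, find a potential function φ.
No, ∇×F = (0, -5, -3) ≠ 0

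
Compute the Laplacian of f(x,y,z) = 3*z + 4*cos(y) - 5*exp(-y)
-4*cos(y) - 5*exp(-y)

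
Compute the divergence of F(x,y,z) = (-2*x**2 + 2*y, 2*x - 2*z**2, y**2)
-4*x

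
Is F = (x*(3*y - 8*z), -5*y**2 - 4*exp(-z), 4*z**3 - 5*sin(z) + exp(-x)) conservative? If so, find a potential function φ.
No, ∇×F = (-4*exp(-z), -8*x + exp(-x), -3*x) ≠ 0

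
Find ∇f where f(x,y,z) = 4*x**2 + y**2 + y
(8*x, 2*y + 1, 0)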